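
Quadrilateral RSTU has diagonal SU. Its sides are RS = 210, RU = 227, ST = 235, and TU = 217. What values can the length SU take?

From triangle RSU: |210 − 227| < SU < 210 + 227, i.e. 17 < SU < 437.
From triangle TSU: 18 < SU < 452.
Both must hold, so SU lies in the intersection.

18 < SU < 437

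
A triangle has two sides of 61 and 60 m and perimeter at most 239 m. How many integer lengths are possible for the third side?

117

Triangle inequality: 1 < x < 121. Perimeter ≤ 239 gives x ≤ 239 − 61 − 60 = 118.
So 1 < x ≤ 118; integers 2 through 118: 117 values.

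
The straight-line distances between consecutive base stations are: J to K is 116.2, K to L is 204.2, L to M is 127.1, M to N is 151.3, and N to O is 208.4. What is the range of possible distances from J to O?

0 ≤ JO ≤ 807.2

The maximum is all hops collinear in one direction: 116.2 + 204.2 + 127.1 + 151.3 + 208.4 = 807.2.
The longest hop is 208.4; the others sum to 598.8. Since 208.4 ≤ 598.8, the path can fold back on itself completely, so the minimum distance is 0.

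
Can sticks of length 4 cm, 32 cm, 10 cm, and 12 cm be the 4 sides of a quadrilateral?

For a quadrilateral, each side must be shorter than the sum of the others.
Here the longest side is 32, but the remaining 3 sides sum to only 26.

No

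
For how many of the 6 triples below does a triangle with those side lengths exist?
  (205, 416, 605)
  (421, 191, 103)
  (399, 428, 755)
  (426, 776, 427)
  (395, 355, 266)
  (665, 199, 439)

4

(205,416,605): 205+416 > 605 → valid
(103,191,421): 103+191 ≤ 421 → not valid
(399,428,755): 399+428 > 755 → valid
(426,427,776): 426+427 > 776 → valid
(266,355,395): 266+355 > 395 → valid
(199,439,665): 199+439 ≤ 665 → not valid
4 of the 6 triples form a triangle.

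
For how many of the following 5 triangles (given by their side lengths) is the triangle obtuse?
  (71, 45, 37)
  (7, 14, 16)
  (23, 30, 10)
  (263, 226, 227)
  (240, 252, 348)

3

(71,45,37): 37²+45² = 3394 < 5041 = 71² → obtuse
(7,14,16): 7²+14² = 245 < 256 = 16² → obtuse
(23,30,10): 10²+23² = 629 < 900 = 30² → obtuse
(263,226,227): 226²+227² = 102605 > 69169 = 263² → acute
(240,252,348): 240²+252² = 121104 = 348² → right
3 of the 5 are obtuse.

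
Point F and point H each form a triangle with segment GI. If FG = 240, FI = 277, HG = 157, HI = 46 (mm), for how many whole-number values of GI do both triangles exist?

91

From triangle FGI: 37 < GI < 517.
From triangle HGI: 111 < GI < 203.
Intersection: 111 < GI < 203, so integers 112 through 202: 91 values.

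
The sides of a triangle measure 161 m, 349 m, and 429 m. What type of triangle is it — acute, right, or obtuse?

obtuse

Compare the square of the longest side to the sum of squares of the other two: 161² + 349² = 147722 < 184041 = 429².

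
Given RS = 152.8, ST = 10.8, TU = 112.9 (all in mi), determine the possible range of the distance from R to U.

The maximum is all hops collinear in one direction: 152.8 + 10.8 + 112.9 = 276.5.
The longest hop is 152.8; the others sum to 123.7. Folding the others back against it leaves at least 152.8 − 123.7 = 29.1.

29.1 ≤ RU ≤ 276.5 mi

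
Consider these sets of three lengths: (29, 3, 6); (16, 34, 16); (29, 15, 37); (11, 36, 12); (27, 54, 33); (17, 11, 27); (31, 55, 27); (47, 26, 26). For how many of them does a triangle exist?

(3,6,29): 3+6 ≤ 29 → not valid
(16,16,34): 16+16 ≤ 34 → not valid
(15,29,37): 15+29 > 37 → valid
(11,12,36): 11+12 ≤ 36 → not valid
(27,33,54): 27+33 > 54 → valid
(11,17,27): 11+17 > 27 → valid
(27,31,55): 27+31 > 55 → valid
(26,26,47): 26+26 > 47 → valid
5 of the 8 triples form a triangle.

5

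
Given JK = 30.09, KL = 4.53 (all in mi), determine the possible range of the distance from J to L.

By the triangle inequality, |30.09 − 4.53| ≤ JL ≤ 30.09 + 4.53.

25.56 ≤ JL ≤ 34.62 mi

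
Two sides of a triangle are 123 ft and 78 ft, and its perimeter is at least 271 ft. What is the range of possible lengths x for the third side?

70 ≤ x < 201 ft

Triangle inequality alone gives 45 < x < 201.
The perimeter condition gives x ≥ 271 − 123 − 78 = 70.
Intersecting the two: 70 ≤ x < 201.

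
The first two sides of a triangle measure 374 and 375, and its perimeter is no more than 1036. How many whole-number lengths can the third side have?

286

Triangle inequality: 1 < x < 749. Perimeter ≤ 1036 gives x ≤ 1036 − 374 − 375 = 287.
So 1 < x ≤ 287; integers 2 through 287: 286 values.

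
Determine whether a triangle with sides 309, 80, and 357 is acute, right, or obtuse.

Compare the square of the longest side to the sum of squares of the other two: 80² + 309² = 101881 < 127449 = 357².

obtuse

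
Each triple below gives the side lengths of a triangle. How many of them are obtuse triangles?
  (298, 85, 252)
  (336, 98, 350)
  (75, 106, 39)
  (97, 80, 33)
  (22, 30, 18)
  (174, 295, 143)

5

(298,85,252): 85²+252² = 70729 < 88804 = 298² → obtuse
(336,98,350): 98²+336² = 122500 = 350² → right
(75,106,39): 39²+75² = 7146 < 11236 = 106² → obtuse
(97,80,33): 33²+80² = 7489 < 9409 = 97² → obtuse
(22,30,18): 18²+22² = 808 < 900 = 30² → obtuse
(174,295,143): 143²+174² = 50725 < 87025 = 295² → obtuse
5 of the 6 are obtuse.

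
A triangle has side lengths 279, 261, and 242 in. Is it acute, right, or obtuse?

Compare the square of the longest side to the sum of squares of the other two: 242² + 261² = 126685 > 77841 = 279².

acute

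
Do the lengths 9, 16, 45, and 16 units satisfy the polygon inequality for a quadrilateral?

No

For a quadrilateral, each side must be shorter than the sum of the others.
Here the longest side is 45, but the remaining 3 sides sum to only 41.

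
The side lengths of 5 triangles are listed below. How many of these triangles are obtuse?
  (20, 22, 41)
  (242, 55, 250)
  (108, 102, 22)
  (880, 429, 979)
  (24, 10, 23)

(20,22,41): 20²+22² = 884 < 1681 = 41² → obtuse
(242,55,250): 55²+242² = 61589 < 62500 = 250² → obtuse
(108,102,22): 22²+102² = 10888 < 11664 = 108² → obtuse
(880,429,979): 429²+880² = 958441 = 979² → right
(24,10,23): 10²+23² = 629 > 576 = 24² → acute
3 of the 5 are obtuse.

3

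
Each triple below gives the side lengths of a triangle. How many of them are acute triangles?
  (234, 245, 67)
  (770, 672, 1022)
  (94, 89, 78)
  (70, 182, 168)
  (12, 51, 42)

1

(234,245,67): 67²+234² = 59245 < 60025 = 245² → obtuse
(770,672,1022): 672²+770² = 1044484 = 1022² → right
(94,89,78): 78²+89² = 14005 > 8836 = 94² → acute
(70,182,168): 70²+168² = 33124 = 182² → right
(12,51,42): 12²+42² = 1908 < 2601 = 51² → obtuse
1 of the 5 is acute.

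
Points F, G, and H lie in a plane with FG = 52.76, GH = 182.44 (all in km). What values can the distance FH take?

129.68 ≤ FH ≤ 235.20 km

By the triangle inequality, |52.76 − 182.44| ≤ FH ≤ 52.76 + 182.44.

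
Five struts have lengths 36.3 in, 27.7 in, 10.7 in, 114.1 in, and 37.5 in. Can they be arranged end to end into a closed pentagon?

For a pentagon, each side must be shorter than the sum of the others.
Here the longest side is 114.1, but the remaining 4 sides sum to only 112.2.

No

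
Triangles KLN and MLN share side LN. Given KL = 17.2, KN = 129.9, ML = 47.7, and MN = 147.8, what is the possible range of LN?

From triangle KLN: |17.2 − 129.9| < LN < 17.2 + 129.9, i.e. 112.7 < LN < 147.1.
From triangle MLN: 100.1 < LN < 195.5.
Both must hold, so LN lies in the intersection.

112.7 < LN < 147.1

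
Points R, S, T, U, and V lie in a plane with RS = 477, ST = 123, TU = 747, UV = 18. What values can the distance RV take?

129 ≤ RV ≤ 1365

The maximum is all hops collinear in one direction: 477 + 123 + 747 + 18 = 1365.
The longest hop is 747; the others sum to 618. Folding the others back against it leaves at least 747 − 618 = 129.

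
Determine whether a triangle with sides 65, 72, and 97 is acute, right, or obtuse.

right

Compare the square of the longest side to the sum of squares of the other two: 65² + 72² = 9409 = 97².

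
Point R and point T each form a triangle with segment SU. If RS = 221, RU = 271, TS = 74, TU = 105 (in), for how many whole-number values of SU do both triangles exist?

128

From triangle RSU: 50 < SU < 492.
From triangle TSU: 31 < SU < 179.
Intersection: 50 < SU < 179, so integers 51 through 178: 128 values.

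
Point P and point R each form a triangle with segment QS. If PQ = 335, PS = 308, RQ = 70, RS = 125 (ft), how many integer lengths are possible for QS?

From triangle PQS: 27 < QS < 643.
From triangle RQS: 55 < QS < 195.
Intersection: 55 < QS < 195, so integers 56 through 194: 139 values.

139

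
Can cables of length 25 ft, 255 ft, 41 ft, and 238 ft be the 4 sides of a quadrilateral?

Yes

A quadrilateral exists iff every side is shorter than the sum of the others — equivalently, the longest side is less than the sum of the rest.
Longest side 255 < 304 (sum of the remaining 3), so yes.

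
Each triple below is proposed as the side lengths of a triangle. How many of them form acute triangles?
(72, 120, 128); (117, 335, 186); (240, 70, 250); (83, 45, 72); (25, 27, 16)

3

(72,120,128): 72²+120² = 19584 > 16384 = 128² → acute
(117,335,186): 117+186 ≤ 335, not a triangle
(240,70,250): 70²+240² = 62500 = 250² → right
(83,45,72): 45²+72² = 7209 > 6889 = 83² → acute
(25,27,16): 16²+25² = 881 > 729 = 27² → acute
3 of the 5 are acute.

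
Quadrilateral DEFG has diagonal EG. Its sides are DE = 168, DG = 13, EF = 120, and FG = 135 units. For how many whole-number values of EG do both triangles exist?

From triangle DEG: 155 < EG < 181.
From triangle FEG: 15 < EG < 255.
Intersection: 155 < EG < 181, so integers 156 through 180: 25 values.

25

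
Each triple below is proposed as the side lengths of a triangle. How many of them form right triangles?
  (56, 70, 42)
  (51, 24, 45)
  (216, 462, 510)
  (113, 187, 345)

3

(56,70,42): 42²+56² = 4900 = 70² → right
(51,24,45): 24²+45² = 2601 = 51² → right
(216,462,510): 216²+462² = 260100 = 510² → right
(113,187,345): 113+187 ≤ 345, not a triangle
3 of the 4 are right.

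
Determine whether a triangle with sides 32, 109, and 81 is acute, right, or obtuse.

Compare the square of the longest side to the sum of squares of the other two: 32² + 81² = 7585 < 11881 = 109².

obtuse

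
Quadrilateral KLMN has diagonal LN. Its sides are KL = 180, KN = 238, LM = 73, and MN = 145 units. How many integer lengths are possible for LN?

145

From triangle KLN: 58 < LN < 418.
From triangle MLN: 72 < LN < 218.
Intersection: 72 < LN < 218, so integers 73 through 217: 145 values.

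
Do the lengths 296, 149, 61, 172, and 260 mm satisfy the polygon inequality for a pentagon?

A pentagon exists iff every side is shorter than the sum of the others — equivalently, the longest side is less than the sum of the rest.
Longest side 296 < 642 (sum of the remaining 4), so yes.

Yes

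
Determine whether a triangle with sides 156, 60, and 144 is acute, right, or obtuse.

Compare the square of the longest side to the sum of squares of the other two: 60² + 144² = 24336 = 156².

right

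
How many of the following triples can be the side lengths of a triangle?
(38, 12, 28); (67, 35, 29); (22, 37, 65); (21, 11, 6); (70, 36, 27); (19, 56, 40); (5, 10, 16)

(12,28,38): 12+28 > 38 → valid
(29,35,67): 29+35 ≤ 67 → not valid
(22,37,65): 22+37 ≤ 65 → not valid
(6,11,21): 6+11 ≤ 21 → not valid
(27,36,70): 27+36 ≤ 70 → not valid
(19,40,56): 19+40 > 56 → valid
(5,10,16): 5+10 ≤ 16 → not valid
2 of the 7 triples form a triangle.

2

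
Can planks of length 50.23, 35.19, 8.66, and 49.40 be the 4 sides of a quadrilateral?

A quadrilateral exists iff every side is shorter than the sum of the others — equivalently, the longest side is less than the sum of the rest.
Longest side 50.23 < 93.25 (sum of the remaining 3), so yes.

Yes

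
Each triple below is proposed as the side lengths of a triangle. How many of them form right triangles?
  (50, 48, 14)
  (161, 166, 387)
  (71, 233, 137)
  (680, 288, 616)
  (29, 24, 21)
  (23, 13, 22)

(50,48,14): 14²+48² = 2500 = 50² → right
(161,166,387): 161+166 ≤ 387, not a triangle
(71,233,137): 71+137 ≤ 233, not a triangle
(680,288,616): 288²+616² = 462400 = 680² → right
(29,24,21): 21²+24² = 1017 > 841 = 29² → acute
(23,13,22): 13²+22² = 653 > 529 = 23² → acute
2 of the 6 are right.

2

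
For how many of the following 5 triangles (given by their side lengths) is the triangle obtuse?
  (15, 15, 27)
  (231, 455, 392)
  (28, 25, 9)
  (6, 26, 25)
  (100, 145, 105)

(15,15,27): 15²+15² = 450 < 729 = 27² → obtuse
(231,455,392): 231²+392² = 207025 = 455² → right
(28,25,9): 9²+25² = 706 < 784 = 28² → obtuse
(6,26,25): 6²+25² = 661 < 676 = 26² → obtuse
(100,145,105): 100²+105² = 21025 = 145² → right
3 of the 5 are obtuse.

3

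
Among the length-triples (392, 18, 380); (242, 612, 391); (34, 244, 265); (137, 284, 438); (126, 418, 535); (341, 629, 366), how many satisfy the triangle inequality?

(18,380,392): 18+380 > 392 → valid
(242,391,612): 242+391 > 612 → valid
(34,244,265): 34+244 > 265 → valid
(137,284,438): 137+284 ≤ 438 → not valid
(126,418,535): 126+418 > 535 → valid
(341,366,629): 341+366 > 629 → valid
5 of the 6 triples form a triangle.

5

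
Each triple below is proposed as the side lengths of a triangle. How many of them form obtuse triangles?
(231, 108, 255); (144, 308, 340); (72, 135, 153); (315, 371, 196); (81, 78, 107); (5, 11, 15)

1

(231,108,255): 108²+231² = 65025 = 255² → right
(144,308,340): 144²+308² = 115600 = 340² → right
(72,135,153): 72²+135² = 23409 = 153² → right
(315,371,196): 196²+315² = 137641 = 371² → right
(81,78,107): 78²+81² = 12645 > 11449 = 107² → acute
(5,11,15): 5²+11² = 146 < 225 = 15² → obtuse
1 of the 6 is obtuse.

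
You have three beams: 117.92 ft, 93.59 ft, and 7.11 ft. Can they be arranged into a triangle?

The longest side is 117.92, but the other two sum to only 100.70.
100.70 < 117.92, so the triangle inequality fails.

No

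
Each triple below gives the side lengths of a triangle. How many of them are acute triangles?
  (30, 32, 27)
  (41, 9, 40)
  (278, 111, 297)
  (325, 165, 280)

2

(30,32,27): 27²+30² = 1629 > 1024 = 32² → acute
(41,9,40): 9²+40² = 1681 = 41² → right
(278,111,297): 111²+278² = 89605 > 88209 = 297² → acute
(325,165,280): 165²+280² = 105625 = 325² → right
2 of the 4 are acute.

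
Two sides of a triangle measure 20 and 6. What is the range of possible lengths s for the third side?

By the triangle inequality, s must be less than 20 + 6 = 26 and greater than |20 − 6| = 14.

14 < s < 26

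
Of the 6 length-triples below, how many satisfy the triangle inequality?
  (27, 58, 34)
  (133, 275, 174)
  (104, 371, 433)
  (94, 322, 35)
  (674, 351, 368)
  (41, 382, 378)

5

(27,34,58): 27+34 > 58 → valid
(133,174,275): 133+174 > 275 → valid
(104,371,433): 104+371 > 433 → valid
(35,94,322): 35+94 ≤ 322 → not valid
(351,368,674): 351+368 > 674 → valid
(41,378,382): 41+378 > 382 → valid
5 of the 6 triples form a triangle.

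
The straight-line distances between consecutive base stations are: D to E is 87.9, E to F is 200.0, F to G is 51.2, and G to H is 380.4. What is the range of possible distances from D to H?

The maximum is all hops collinear in one direction: 87.9 + 200.0 + 51.2 + 380.4 = 719.5.
The longest hop is 380.4; the others sum to 339.1. Folding the others back against it leaves at least 380.4 − 339.1 = 41.3.

41.3 ≤ DH ≤ 719.5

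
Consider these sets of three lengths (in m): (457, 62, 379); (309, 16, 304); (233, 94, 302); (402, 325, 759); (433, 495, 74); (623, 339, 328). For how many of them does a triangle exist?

4

(62,379,457): 62+379 ≤ 457 → not valid
(16,304,309): 16+304 > 309 → valid
(94,233,302): 94+233 > 302 → valid
(325,402,759): 325+402 ≤ 759 → not valid
(74,433,495): 74+433 > 495 → valid
(328,339,623): 328+339 > 623 → valid
4 of the 6 triples form a triangle.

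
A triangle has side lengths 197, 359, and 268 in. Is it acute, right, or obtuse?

Compare the square of the longest side to the sum of squares of the other two: 197² + 268² = 110633 < 128881 = 359².

obtuse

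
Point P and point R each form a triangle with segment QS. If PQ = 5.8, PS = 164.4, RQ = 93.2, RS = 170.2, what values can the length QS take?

158.6 < QS < 170.2

From triangle PQS: |5.8 − 164.4| < QS < 5.8 + 164.4, i.e. 158.6 < QS < 170.2.
From triangle RQS: 77.0 < QS < 263.4.
Both must hold, so QS lies in the intersection.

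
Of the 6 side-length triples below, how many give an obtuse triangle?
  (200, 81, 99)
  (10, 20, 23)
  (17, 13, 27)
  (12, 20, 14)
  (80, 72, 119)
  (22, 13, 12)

(200,81,99): 81+99 ≤ 200, not a triangle
(10,20,23): 10²+20² = 500 < 529 = 23² → obtuse
(17,13,27): 13²+17² = 458 < 729 = 27² → obtuse
(12,20,14): 12²+14² = 340 < 400 = 20² → obtuse
(80,72,119): 72²+80² = 11584 < 14161 = 119² → obtuse
(22,13,12): 12²+13² = 313 < 484 = 22² → obtuse
5 of the 6 are obtuse.

5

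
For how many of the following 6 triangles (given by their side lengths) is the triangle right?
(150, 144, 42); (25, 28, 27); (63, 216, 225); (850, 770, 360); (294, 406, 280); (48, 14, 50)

(150,144,42): 42²+144² = 22500 = 150² → right
(25,28,27): 25²+27² = 1354 > 784 = 28² → acute
(63,216,225): 63²+216² = 50625 = 225² → right
(850,770,360): 360²+770² = 722500 = 850² → right
(294,406,280): 280²+294² = 164836 = 406² → right
(48,14,50): 14²+48² = 2500 = 50² → right
5 of the 6 are right.

5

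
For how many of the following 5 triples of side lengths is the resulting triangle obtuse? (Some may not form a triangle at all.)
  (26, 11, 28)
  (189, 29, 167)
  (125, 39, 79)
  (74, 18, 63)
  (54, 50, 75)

(26,11,28): 11²+26² = 797 > 784 = 28² → acute
(189,29,167): 29²+167² = 28730 < 35721 = 189² → obtuse
(125,39,79): 39+79 ≤ 125, not a triangle
(74,18,63): 18²+63² = 4293 < 5476 = 74² → obtuse
(54,50,75): 50²+54² = 5416 < 5625 = 75² → obtuse
3 of the 5 are obtuse.

3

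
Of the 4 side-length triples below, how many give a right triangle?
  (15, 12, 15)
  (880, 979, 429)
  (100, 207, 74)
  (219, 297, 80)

(15,12,15): 12²+15² = 369 > 225 = 15² → acute
(880,979,429): 429²+880² = 958441 = 979² → right
(100,207,74): 74+100 ≤ 207, not a triangle
(219,297,80): 80²+219² = 54361 < 88209 = 297² → obtuse
1 of the 4 is right.

1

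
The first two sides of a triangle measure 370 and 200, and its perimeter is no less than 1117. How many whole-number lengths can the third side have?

Triangle inequality: 170 < x < 570. Perimeter ≥ 1117 gives x ≥ 1117 − 370 − 200 = 547.
So 547 ≤ x < 570; integers 547 through 569: 23 values.

23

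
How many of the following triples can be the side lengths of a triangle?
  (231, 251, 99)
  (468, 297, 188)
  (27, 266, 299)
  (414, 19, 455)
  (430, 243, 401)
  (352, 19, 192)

(99,231,251): 99+231 > 251 → valid
(188,297,468): 188+297 > 468 → valid
(27,266,299): 27+266 ≤ 299 → not valid
(19,414,455): 19+414 ≤ 455 → not valid
(243,401,430): 243+401 > 430 → valid
(19,192,352): 19+192 ≤ 352 → not valid
3 of the 6 triples form a triangle.

3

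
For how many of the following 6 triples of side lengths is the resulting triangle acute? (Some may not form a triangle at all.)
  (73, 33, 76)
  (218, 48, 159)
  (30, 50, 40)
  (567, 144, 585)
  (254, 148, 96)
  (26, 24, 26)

2

(73,33,76): 33²+73² = 6418 > 5776 = 76² → acute
(218,48,159): 48+159 ≤ 218, not a triangle
(30,50,40): 30²+40² = 2500 = 50² → right
(567,144,585): 144²+567² = 342225 = 585² → right
(254,148,96): 96+148 ≤ 254, not a triangle
(26,24,26): 24²+26² = 1252 > 676 = 26² → acute
2 of the 6 are acute.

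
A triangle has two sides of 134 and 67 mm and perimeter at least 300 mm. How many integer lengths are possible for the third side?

Triangle inequality: 67 < x < 201. Perimeter ≥ 300 gives x ≥ 300 − 134 − 67 = 99.
So 99 ≤ x < 201; integers 99 through 200: 102 values.

102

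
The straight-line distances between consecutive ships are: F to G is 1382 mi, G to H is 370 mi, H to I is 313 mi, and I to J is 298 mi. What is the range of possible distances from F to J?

401 ≤ FJ ≤ 2363 mi

The maximum is all hops collinear in one direction: 1382 + 370 + 313 + 298 = 2363.
The longest hop is 1382; the others sum to 981. Folding the others back against it leaves at least 1382 − 981 = 401.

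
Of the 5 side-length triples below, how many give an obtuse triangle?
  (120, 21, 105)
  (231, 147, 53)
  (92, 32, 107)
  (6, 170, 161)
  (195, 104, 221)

2

(120,21,105): 21²+105² = 11466 < 14400 = 120² → obtuse
(231,147,53): 53+147 ≤ 231, not a triangle
(92,32,107): 32²+92² = 9488 < 11449 = 107² → obtuse
(6,170,161): 6+161 ≤ 170, not a triangle
(195,104,221): 104²+195² = 48841 = 221² → right
2 of the 5 are obtuse.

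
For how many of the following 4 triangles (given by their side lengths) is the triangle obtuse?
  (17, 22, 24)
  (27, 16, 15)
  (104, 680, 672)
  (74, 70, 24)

(17,22,24): 17²+22² = 773 > 576 = 24² → acute
(27,16,15): 15²+16² = 481 < 729 = 27² → obtuse
(104,680,672): 104²+672² = 462400 = 680² → right
(74,70,24): 24²+70² = 5476 = 74² → right
1 of the 4 is obtuse.

1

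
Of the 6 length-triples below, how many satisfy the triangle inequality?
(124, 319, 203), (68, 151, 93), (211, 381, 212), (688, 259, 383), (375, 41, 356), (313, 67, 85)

4

(124,203,319): 124+203 > 319 → valid
(68,93,151): 68+93 > 151 → valid
(211,212,381): 211+212 > 381 → valid
(259,383,688): 259+383 ≤ 688 → not valid
(41,356,375): 41+356 > 375 → valid
(67,85,313): 67+85 ≤ 313 → not valid
4 of the 6 triples form a triangle.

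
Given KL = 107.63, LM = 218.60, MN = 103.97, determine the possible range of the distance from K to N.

The maximum is all hops collinear in one direction: 107.63 + 218.60 + 103.97 = 430.20.
The longest hop is 218.60; the others sum to 211.60. Folding the others back against it leaves at least 218.60 − 211.60 = 7.00.

7.00 ≤ KN ≤ 430.20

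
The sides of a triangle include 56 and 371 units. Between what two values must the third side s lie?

315 < s < 427 (units)

By the triangle inequality, s must be less than 56 + 371 = 427 and greater than |56 − 371| = 315.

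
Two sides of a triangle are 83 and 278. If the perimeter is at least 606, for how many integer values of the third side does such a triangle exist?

Triangle inequality: 195 < x < 361. Perimeter ≥ 606 gives x ≥ 606 − 83 − 278 = 245.
So 245 ≤ x < 361; integers 245 through 360: 116 values.

116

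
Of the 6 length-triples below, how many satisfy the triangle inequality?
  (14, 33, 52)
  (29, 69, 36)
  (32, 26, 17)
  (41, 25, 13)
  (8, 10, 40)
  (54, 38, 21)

2

(14,33,52): 14+33 ≤ 52 → not valid
(29,36,69): 29+36 ≤ 69 → not valid
(17,26,32): 17+26 > 32 → valid
(13,25,41): 13+25 ≤ 41 → not valid
(8,10,40): 8+10 ≤ 40 → not valid
(21,38,54): 21+38 > 54 → valid
2 of the 6 triples form a triangle.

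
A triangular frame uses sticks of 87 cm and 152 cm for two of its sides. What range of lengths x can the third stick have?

By the triangle inequality, x must be less than 87 + 152 = 239 and greater than |87 − 152| = 65.

65 < x < 239 (cm)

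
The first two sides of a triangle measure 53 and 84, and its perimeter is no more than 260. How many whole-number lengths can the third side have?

92

Triangle inequality: 31 < x < 137. Perimeter ≤ 260 gives x ≤ 260 − 53 − 84 = 123.
So 31 < x ≤ 123; integers 32 through 123: 92 values.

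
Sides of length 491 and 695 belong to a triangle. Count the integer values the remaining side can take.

The third side lies in the open interval (204, 1186).
Integers from 205 to 1185 inclusive: 1185 − 205 + 1 = 981.

981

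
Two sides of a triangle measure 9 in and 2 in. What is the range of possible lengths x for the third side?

By the triangle inequality, x must be less than 9 + 2 = 11 and greater than |9 − 2| = 7.

7 < x < 11 (in)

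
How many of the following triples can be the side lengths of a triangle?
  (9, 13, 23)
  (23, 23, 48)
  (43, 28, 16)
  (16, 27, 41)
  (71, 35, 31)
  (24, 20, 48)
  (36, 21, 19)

(9,13,23): 9+13 ≤ 23 → not valid
(23,23,48): 23+23 ≤ 48 → not valid
(16,28,43): 16+28 > 43 → valid
(16,27,41): 16+27 > 41 → valid
(31,35,71): 31+35 ≤ 71 → not valid
(20,24,48): 20+24 ≤ 48 → not valid
(19,21,36): 19+21 > 36 → valid
3 of the 7 triples form a triangle.

3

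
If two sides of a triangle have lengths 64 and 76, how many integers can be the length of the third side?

127

The third side lies in the open interval (12, 140).
Integers from 13 to 139 inclusive: 139 − 13 + 1 = 127.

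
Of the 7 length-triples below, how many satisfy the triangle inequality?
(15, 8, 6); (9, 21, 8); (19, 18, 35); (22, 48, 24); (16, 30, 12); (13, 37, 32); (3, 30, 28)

(6,8,15): 6+8 ≤ 15 → not valid
(8,9,21): 8+9 ≤ 21 → not valid
(18,19,35): 18+19 > 35 → valid
(22,24,48): 22+24 ≤ 48 → not valid
(12,16,30): 12+16 ≤ 30 → not valid
(13,32,37): 13+32 > 37 → valid
(3,28,30): 3+28 > 30 → valid
3 of the 7 triples form a triangle.

3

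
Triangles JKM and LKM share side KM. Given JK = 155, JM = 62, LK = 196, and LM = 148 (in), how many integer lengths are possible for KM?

123

From triangle JKM: 93 < KM < 217.
From triangle LKM: 48 < KM < 344.
Intersection: 93 < KM < 217, so integers 94 through 216: 123 values.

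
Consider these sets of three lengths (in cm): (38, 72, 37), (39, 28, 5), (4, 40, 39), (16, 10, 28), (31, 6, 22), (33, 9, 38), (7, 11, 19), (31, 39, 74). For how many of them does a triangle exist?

(37,38,72): 37+38 > 72 → valid
(5,28,39): 5+28 ≤ 39 → not valid
(4,39,40): 4+39 > 40 → valid
(10,16,28): 10+16 ≤ 28 → not valid
(6,22,31): 6+22 ≤ 31 → not valid
(9,33,38): 9+33 > 38 → valid
(7,11,19): 7+11 ≤ 19 → not valid
(31,39,74): 31+39 ≤ 74 → not valid
3 of the 8 triples form a triangle.

3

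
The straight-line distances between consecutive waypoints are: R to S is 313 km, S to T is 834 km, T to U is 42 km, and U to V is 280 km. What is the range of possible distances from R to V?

The maximum is all hops collinear in one direction: 313 + 834 + 42 + 280 = 1469.
The longest hop is 834; the others sum to 635. Folding the others back against it leaves at least 834 − 635 = 199.

199 ≤ RV ≤ 1469 km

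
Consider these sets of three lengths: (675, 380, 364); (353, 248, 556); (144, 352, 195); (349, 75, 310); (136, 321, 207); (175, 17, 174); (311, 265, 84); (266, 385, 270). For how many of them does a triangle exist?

7

(364,380,675): 364+380 > 675 → valid
(248,353,556): 248+353 > 556 → valid
(144,195,352): 144+195 ≤ 352 → not valid
(75,310,349): 75+310 > 349 → valid
(136,207,321): 136+207 > 321 → valid
(17,174,175): 17+174 > 175 → valid
(84,265,311): 84+265 > 311 → valid
(266,270,385): 266+270 > 385 → valid
7 of the 8 triples form a triangle.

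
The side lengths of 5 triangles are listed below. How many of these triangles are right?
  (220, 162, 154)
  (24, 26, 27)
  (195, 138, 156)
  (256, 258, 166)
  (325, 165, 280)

(220,162,154): 154²+162² = 49960 > 48400 = 220² → acute
(24,26,27): 24²+26² = 1252 > 729 = 27² → acute
(195,138,156): 138²+156² = 43380 > 38025 = 195² → acute
(256,258,166): 166²+256² = 93092 > 66564 = 258² → acute
(325,165,280): 165²+280² = 105625 = 325² → right
1 of the 5 is right.

1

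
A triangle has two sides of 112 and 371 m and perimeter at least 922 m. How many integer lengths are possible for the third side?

44

Triangle inequality: 259 < x < 483. Perimeter ≥ 922 gives x ≥ 922 − 112 − 371 = 439.
So 439 ≤ x < 483; integers 439 through 482: 44 values.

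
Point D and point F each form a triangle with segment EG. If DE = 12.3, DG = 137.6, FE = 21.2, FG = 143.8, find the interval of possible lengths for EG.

125.3 < EG < 149.9

From triangle DEG: |12.3 − 137.6| < EG < 12.3 + 137.6, i.e. 125.3 < EG < 149.9.
From triangle FEG: 122.6 < EG < 165.0.
Both must hold, so EG lies in the intersection.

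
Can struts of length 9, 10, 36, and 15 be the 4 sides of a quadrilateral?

For a quadrilateral, each side must be shorter than the sum of the others.
Here the longest side is 36, but the remaining 3 sides sum to only 34.

No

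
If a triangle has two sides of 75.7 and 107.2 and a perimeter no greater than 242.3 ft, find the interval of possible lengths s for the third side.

Triangle inequality alone gives 31.5 < s < 182.9.
The perimeter condition gives s ≤ 242.3 − 75.7 − 107.2 = 59.4.
Intersecting the two: 31.5 < s ≤ 59.4.

31.5 < s ≤ 59.4 ft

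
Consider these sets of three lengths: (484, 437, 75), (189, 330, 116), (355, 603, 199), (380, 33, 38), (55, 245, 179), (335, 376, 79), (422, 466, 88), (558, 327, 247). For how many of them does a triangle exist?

4

(75,437,484): 75+437 > 484 → valid
(116,189,330): 116+189 ≤ 330 → not valid
(199,355,603): 199+355 ≤ 603 → not valid
(33,38,380): 33+38 ≤ 380 → not valid
(55,179,245): 55+179 ≤ 245 → not valid
(79,335,376): 79+335 > 376 → valid
(88,422,466): 88+422 > 466 → valid
(247,327,558): 247+327 > 558 → valid
4 of the 8 triples form a triangle.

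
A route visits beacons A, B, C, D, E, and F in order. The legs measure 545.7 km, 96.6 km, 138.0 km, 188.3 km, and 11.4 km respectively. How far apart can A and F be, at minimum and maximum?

The maximum is all hops collinear in one direction: 545.7 + 96.6 + 138.0 + 188.3 + 11.4 = 980.0.
The longest hop is 545.7; the others sum to 434.3. Folding the others back against it leaves at least 545.7 − 434.3 = 111.4.

111.4 ≤ AF ≤ 980.0 km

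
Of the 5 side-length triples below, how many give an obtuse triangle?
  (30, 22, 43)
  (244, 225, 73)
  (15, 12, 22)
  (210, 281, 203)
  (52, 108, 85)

4

(30,22,43): 22²+30² = 1384 < 1849 = 43² → obtuse
(244,225,73): 73²+225² = 55954 < 59536 = 244² → obtuse
(15,12,22): 12²+15² = 369 < 484 = 22² → obtuse
(210,281,203): 203²+210² = 85309 > 78961 = 281² → acute
(52,108,85): 52²+85² = 9929 < 11664 = 108² → obtuse
4 of the 5 are obtuse.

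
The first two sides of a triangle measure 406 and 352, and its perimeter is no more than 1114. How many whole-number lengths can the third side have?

302

Triangle inequality: 54 < x < 758. Perimeter ≤ 1114 gives x ≤ 1114 − 406 − 352 = 356.
So 54 < x ≤ 356; integers 55 through 356: 302 values.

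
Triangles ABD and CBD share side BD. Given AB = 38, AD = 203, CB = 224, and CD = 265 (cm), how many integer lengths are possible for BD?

75

From triangle ABD: 165 < BD < 241.
From triangle CBD: 41 < BD < 489.
Intersection: 165 < BD < 241, so integers 166 through 240: 75 values.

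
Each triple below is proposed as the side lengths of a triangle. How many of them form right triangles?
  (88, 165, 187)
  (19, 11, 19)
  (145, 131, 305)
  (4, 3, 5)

(88,165,187): 88²+165² = 34969 = 187² → right
(19,11,19): 11²+19² = 482 > 361 = 19² → acute
(145,131,305): 131+145 ≤ 305, not a triangle
(4,3,5): 3²+4² = 25 = 5² → right
2 of the 4 are right.

2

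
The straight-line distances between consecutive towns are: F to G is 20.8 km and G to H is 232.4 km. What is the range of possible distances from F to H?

211.6 ≤ FH ≤ 253.2 km

By the triangle inequality, |20.8 − 232.4| ≤ FH ≤ 20.8 + 232.4.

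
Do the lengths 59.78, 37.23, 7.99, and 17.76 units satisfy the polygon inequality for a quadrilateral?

A quadrilateral exists iff every side is shorter than the sum of the others — equivalently, the longest side is less than the sum of the rest.
Longest side 59.78 < 62.98 (sum of the remaining 3), so yes.

Yes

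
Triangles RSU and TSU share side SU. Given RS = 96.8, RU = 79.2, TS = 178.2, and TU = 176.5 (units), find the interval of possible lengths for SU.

17.6 < SU < 176.0

From triangle RSU: |96.8 − 79.2| < SU < 96.8 + 79.2, i.e. 17.6 < SU < 176.0.
From triangle TSU: 1.7 < SU < 354.7.
Both must hold, so SU lies in the intersection.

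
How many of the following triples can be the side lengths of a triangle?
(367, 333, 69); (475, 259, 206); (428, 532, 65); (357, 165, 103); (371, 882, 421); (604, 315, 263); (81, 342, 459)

1

(69,333,367): 69+333 > 367 → valid
(206,259,475): 206+259 ≤ 475 → not valid
(65,428,532): 65+428 ≤ 532 → not valid
(103,165,357): 103+165 ≤ 357 → not valid
(371,421,882): 371+421 ≤ 882 → not valid
(263,315,604): 263+315 ≤ 604 → not valid
(81,342,459): 81+342 ≤ 459 → not valid
1 of the 7 triples forms a triangle.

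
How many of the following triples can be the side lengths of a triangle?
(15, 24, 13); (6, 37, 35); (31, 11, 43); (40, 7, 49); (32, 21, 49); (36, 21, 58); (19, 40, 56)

(13,15,24): 13+15 > 24 → valid
(6,35,37): 6+35 > 37 → valid
(11,31,43): 11+31 ≤ 43 → not valid
(7,40,49): 7+40 ≤ 49 → not valid
(21,32,49): 21+32 > 49 → valid
(21,36,58): 21+36 ≤ 58 → not valid
(19,40,56): 19+40 > 56 → valid
4 of the 7 triples form a triangle.

4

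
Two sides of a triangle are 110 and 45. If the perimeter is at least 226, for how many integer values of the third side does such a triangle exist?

84

Triangle inequality: 65 < x < 155. Perimeter ≥ 226 gives x ≥ 226 − 110 − 45 = 71.
So 71 ≤ x < 155; integers 71 through 154: 84 values.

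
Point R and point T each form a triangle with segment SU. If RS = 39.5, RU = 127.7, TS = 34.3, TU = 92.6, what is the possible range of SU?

From triangle RSU: |39.5 − 127.7| < SU < 39.5 + 127.7, i.e. 88.2 < SU < 167.2.
From triangle TSU: 58.3 < SU < 126.9.
Both must hold, so SU lies in the intersection.

88.2 < SU < 126.9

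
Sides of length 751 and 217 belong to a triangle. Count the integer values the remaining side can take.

The third side lies in the open interval (534, 968).
Integers from 535 to 967 inclusive: 967 − 535 + 1 = 433.

433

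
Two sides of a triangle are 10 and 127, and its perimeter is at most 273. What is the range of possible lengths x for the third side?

117 < x ≤ 136

Triangle inequality alone gives 117 < x < 137.
The perimeter condition gives x ≤ 273 − 10 − 127 = 136.
Intersecting the two: 117 < x ≤ 136.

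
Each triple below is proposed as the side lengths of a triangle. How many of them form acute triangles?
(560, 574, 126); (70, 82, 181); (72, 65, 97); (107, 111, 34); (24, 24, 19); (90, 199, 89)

2

(560,574,126): 126²+560² = 329476 = 574² → right
(70,82,181): 70+82 ≤ 181, not a triangle
(72,65,97): 65²+72² = 9409 = 97² → right
(107,111,34): 34²+107² = 12605 > 12321 = 111² → acute
(24,24,19): 19²+24² = 937 > 576 = 24² → acute
(90,199,89): 89+90 ≤ 199, not a triangle
2 of the 6 are acute.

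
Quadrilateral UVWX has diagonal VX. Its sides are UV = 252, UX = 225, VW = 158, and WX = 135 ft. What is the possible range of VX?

From triangle UVX: |252 − 225| < VX < 252 + 225, i.e. 27 < VX < 477.
From triangle WVX: 23 < VX < 293.
Both must hold, so VX lies in the intersection.

27 < VX < 293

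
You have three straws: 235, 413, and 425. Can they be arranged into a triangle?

Yes

The longest side is 425, and the other two sum to 648.
Since 648 > 425, the triangle inequality holds.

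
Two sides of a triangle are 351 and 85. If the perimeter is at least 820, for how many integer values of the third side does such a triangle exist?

52

Triangle inequality: 266 < x < 436. Perimeter ≥ 820 gives x ≥ 820 − 351 − 85 = 384.
So 384 ≤ x < 436; integers 384 through 435: 52 values.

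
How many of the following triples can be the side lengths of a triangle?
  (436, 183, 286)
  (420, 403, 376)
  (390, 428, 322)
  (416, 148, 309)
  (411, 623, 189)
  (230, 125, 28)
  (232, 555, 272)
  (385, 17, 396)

5

(183,286,436): 183+286 > 436 → valid
(376,403,420): 376+403 > 420 → valid
(322,390,428): 322+390 > 428 → valid
(148,309,416): 148+309 > 416 → valid
(189,411,623): 189+411 ≤ 623 → not valid
(28,125,230): 28+125 ≤ 230 → not valid
(232,272,555): 232+272 ≤ 555 → not valid
(17,385,396): 17+385 > 396 → valid
5 of the 8 triples form a triangle.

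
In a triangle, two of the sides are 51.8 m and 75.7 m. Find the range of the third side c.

By the triangle inequality, c must be less than 51.8 + 75.7 = 127.5 and greater than |51.8 − 75.7| = 23.9.

23.9 < c < 127.5 (m)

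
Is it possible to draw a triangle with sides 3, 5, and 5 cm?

The longest side is 5, and the other two sum to 8.
Since 8 > 5, the triangle inequality holds.

Yes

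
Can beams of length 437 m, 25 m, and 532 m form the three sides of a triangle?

The longest side is 532, but the other two sum to only 462.
462 < 532, so the triangle inequality fails.

No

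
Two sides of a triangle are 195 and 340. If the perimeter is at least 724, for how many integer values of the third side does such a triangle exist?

346

Triangle inequality: 145 < x < 535. Perimeter ≥ 724 gives x ≥ 724 − 195 − 340 = 189.
So 189 ≤ x < 535; integers 189 through 534: 346 values.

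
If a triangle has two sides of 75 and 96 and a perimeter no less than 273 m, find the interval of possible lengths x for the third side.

Triangle inequality alone gives 21 < x < 171.
The perimeter condition gives x ≥ 273 − 75 − 96 = 102.
Intersecting the two: 102 ≤ x < 171.

102 ≤ x < 171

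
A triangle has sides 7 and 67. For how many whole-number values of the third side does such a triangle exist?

13

The third side lies in the open interval (60, 74).
Integers from 61 to 73 inclusive: 73 − 61 + 1 = 13.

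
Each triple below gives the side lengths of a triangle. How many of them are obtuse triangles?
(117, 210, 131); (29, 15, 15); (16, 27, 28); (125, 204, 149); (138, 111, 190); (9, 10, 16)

5

(117,210,131): 117²+131² = 30850 < 44100 = 210² → obtuse
(29,15,15): 15²+15² = 450 < 841 = 29² → obtuse
(16,27,28): 16²+27² = 985 > 784 = 28² → acute
(125,204,149): 125²+149² = 37826 < 41616 = 204² → obtuse
(138,111,190): 111²+138² = 31365 < 36100 = 190² → obtuse
(9,10,16): 9²+10² = 181 < 256 = 16² → obtuse
5 of the 6 are obtuse.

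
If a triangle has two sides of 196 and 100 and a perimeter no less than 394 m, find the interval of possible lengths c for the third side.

Triangle inequality alone gives 96 < c < 296.
The perimeter condition gives c ≥ 394 − 196 − 100 = 98.
Intersecting the two: 98 ≤ c < 296.

98 ≤ c < 296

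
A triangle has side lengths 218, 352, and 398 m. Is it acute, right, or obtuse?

acute

Compare the square of the longest side to the sum of squares of the other two: 218² + 352² = 171428 > 158404 = 398².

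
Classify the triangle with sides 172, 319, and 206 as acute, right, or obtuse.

Compare the square of the longest side to the sum of squares of the other two: 172² + 206² = 72020 < 101761 = 319².

obtuse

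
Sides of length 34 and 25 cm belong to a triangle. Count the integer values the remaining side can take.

49

The third side lies in the open interval (9, 59).
Integers from 10 to 58 inclusive: 58 − 10 + 1 = 49.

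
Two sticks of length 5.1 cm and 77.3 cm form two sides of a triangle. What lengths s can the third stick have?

72.2 < s < 82.4 (cm)

By the triangle inequality, s must be less than 5.1 + 77.3 = 82.4 and greater than |5.1 − 77.3| = 72.2.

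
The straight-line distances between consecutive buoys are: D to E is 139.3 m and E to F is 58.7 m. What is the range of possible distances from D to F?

80.6 ≤ DF ≤ 198.0 m

By the triangle inequality, |139.3 − 58.7| ≤ DF ≤ 139.3 + 58.7.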